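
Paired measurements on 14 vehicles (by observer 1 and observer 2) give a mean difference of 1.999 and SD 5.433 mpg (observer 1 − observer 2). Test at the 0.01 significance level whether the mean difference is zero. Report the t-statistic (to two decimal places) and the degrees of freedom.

H0: μ_d = 0; H1: μ_d ≠ 0 (paired t-test on the differences, two-sided).
t = d̄/(s_d/√n) = 1.999/(5.433/√14) = 1.38
df = n − 1 = 13
Two-sided p-value ≈ 0.1919
Since p ≈ 0.1919 > α = 0.01, fail to reject H0; the evidence is not statistically significant.

t = 1.38, df = 13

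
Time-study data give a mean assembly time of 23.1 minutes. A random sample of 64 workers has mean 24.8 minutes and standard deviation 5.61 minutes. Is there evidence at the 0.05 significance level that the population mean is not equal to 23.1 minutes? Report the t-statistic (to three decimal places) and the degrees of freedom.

H0: μ = 23.1; H1: μ ≠ 23.1 (one-sample t-test, two-sided).
t = (x̄ − μ₀)/(s/√n) = (24.8 − 23.1)/(5.61/√64) = 2.424
df = n − 1 = 63
Two-sided p-value ≈ 0.018
Since p ≈ 0.018 < α = 0.05, reject H0; the data support H1.

t = 2.424, df = 63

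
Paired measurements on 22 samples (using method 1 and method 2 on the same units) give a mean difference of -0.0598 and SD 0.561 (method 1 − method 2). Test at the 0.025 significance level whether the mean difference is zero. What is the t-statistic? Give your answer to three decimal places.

-0.500

H0: μ_d = 0; H1: μ_d ≠ 0 (paired t-test on the differences, two-sided).
t = d̄/(s_d/√n) = -0.0598/(0.561/√22) = -0.500
df = n − 1 = 21
Two-sided p-value ≈ 0.622
Since p ≈ 0.622 > α = 0.025, fail to reject H0; the data do not provide sufficient evidence against H0.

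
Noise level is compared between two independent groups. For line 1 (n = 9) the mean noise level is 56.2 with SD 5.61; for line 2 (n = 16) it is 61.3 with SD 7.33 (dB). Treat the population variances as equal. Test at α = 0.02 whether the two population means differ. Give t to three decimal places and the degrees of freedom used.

Let group 1 = line 1, group 2 = line 2. H0: μ_1 = μ_2; H1: μ_1 ≠ μ_2 (two-sample pooled-variance t-test, two-sided).
s_p² = [(9−1)·5.61² + (16−1)·7.33²]/(9+16−2) = 45.9874
t = (56.2 − 61.3)/√[45.9874·(1/9 + 1/16)] = -1.805
df = n₁ + n₂ − 2 = 23
Two-sided p-value ≈ 0.0842
Since p ≈ 0.0842 > α = 0.02, fail to reject H0; the evidence is not statistically significant.

t = -1.805, df = 23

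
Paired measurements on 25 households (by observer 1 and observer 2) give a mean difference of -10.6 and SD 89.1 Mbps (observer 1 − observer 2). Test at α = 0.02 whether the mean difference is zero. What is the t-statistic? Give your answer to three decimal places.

-0.595

H0: μ_d = 0; H1: μ_d ≠ 0 (paired t-test on the differences, two-sided).
t = d̄/(s_d/√n) = -10.6/(89.1/√25) = -0.595
df = n − 1 = 24
Two-sided p-value ≈ 0.5575
Since p ≈ 0.5575 > α = 0.02, fail to reject H0; the evidence is not statistically significant.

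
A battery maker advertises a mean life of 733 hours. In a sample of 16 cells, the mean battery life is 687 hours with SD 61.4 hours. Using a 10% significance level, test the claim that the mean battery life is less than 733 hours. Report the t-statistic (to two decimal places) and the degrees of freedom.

t = -3.00, df = 15

H0: μ = 733; H1: μ < 733 (one-sample t-test, left-tailed).
t = (x̄ − μ₀)/(s/√n) = (687 − 733)/(61.4/√16) = -3.00
df = n − 1 = 15
p-value = P(T ≤ -3.00) ≈ 0.0045
Since p ≈ 0.0045 < α = 0.1, reject H0; the evidence is statistically significant.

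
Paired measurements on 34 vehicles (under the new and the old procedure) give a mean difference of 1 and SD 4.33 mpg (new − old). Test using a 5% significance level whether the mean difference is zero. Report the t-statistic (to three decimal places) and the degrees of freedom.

H0: μ_d = 0; H1: μ_d ≠ 0 (paired t-test on the differences, two-sided).
t = d̄/(s_d/√n) = 1/(4.33/√34) = 1.347
df = n − 1 = 33
Two-sided p-value ≈ 0.187
Since p ≈ 0.187 > α = 0.05, fail to reject H0; the data do not provide sufficient evidence against H0.

t = 1.347, df = 33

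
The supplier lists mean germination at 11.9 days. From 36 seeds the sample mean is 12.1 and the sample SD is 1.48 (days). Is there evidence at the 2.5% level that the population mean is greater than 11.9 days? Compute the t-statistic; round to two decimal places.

H0: μ = 11.9; H1: μ > 11.9 (one-sample t-test, right-tailed).
t = (x̄ − μ₀)/(s/√n) = (12.1 − 11.9)/(1.48/√36) = 0.81
df = n − 1 = 35
p-value = P(T ≥ 0.81) ≈ 0.2115
Since p ≈ 0.2115 > α = 0.025, fail to reject H0; the evidence is not statistically significant.

0.81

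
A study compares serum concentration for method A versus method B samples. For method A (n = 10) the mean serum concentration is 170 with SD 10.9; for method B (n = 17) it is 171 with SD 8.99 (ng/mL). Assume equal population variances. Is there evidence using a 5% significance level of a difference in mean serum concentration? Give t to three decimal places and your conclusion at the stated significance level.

Let group 1 = method A, group 2 = method B. H0: μ_1 = μ_2; H1: μ_1 ≠ μ_2 (two-sample pooled-variance t-test, two-sided).
s_p² = [(10−1)·10.9² + (17−1)·8.99²]/(10+17−2) = 94.4965
t = (170 − 171)/√[94.4965·(1/10 + 1/17)] = -0.258
df = n₁ + n₂ − 2 = 25
Two-sided p-value ≈ 0.7984
Since p ≈ 0.7984 > α = 0.05, fail to reject H0; the evidence is not statistically significant.

t = -0.258; fail to reject H0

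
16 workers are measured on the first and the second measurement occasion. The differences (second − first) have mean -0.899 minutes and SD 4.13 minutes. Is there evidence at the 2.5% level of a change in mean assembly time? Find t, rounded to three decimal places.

-0.871

H0: μ_d = 0; H1: μ_d ≠ 0 (paired t-test on the differences, two-sided).
t = d̄/(s_d/√n) = -0.899/(4.13/√16) = -0.871
df = n − 1 = 15
Two-sided p-value ≈ 0.3976
Since p ≈ 0.3976 > α = 0.025, fail to reject H0; the evidence is not statistically significant.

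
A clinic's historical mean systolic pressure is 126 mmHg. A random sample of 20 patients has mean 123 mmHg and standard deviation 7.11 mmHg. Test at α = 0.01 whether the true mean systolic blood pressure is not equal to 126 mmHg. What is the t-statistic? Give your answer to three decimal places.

H0: μ = 126; H1: μ ≠ 126 (one-sample t-test, two-sided).
t = (x̄ − μ₀)/(s/√n) = (123 − 126)/(7.11/√20) = -1.887
df = n − 1 = 19
Two-sided p-value ≈ 0.0745
Since p ≈ 0.0745 > α = 0.01, fail to reject H0; the data do not provide sufficient evidence against H0.

-1.887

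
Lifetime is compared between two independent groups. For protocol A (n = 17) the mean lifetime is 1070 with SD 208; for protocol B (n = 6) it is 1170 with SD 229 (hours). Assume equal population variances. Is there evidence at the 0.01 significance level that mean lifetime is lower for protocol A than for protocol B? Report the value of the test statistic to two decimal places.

-0.99

Let group 1 = protocol A, group 2 = protocol B. H0: μ_1 = μ_2; H1: μ_1 < μ_2 (two-sample pooled-variance t-test, left-tailed).
s_p² = [(17−1)·208² + (6−1)·229²]/(17+6−2) = 45449
t = (1070 − 1170)/√[45449·(1/17 + 1/6)] = -0.99
df = n₁ + n₂ − 2 = 21
p-value = P(T ≤ -0.99) ≈ 0.1672
Since p ≈ 0.1672 > α = 0.01, fail to reject H0; the evidence is not statistically significant.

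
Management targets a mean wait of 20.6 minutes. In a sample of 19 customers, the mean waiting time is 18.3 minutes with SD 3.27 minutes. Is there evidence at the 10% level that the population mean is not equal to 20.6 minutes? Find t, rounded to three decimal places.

H0: μ = 20.6; H1: μ ≠ 20.6 (one-sample t-test, two-sided).
t = (x̄ − μ₀)/(s/√n) = (18.3 − 20.6)/(3.27/√19) = -3.066
df = n − 1 = 18
Two-sided p-value ≈ 0.0067
Since p ≈ 0.0067 < α = 0.1, reject H0; the data support H1.

-3.066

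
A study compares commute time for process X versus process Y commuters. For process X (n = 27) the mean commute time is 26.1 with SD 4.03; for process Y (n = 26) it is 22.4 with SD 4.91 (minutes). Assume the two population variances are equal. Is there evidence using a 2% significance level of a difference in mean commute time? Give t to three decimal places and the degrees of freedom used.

t = 3.004, df = 51

Let group 1 = process X, group 2 = process Y. H0: μ_1 = μ_2; H1: μ_1 ≠ μ_2 (two-sample pooled-variance t-test, two-sided).
s_p² = [(27−1)·4.03² + (26−1)·4.91²]/(27+26−2) = 20.0974
t = (26.1 − 22.4)/√[20.0974·(1/27 + 1/26)] = 3.004
df = n₁ + n₂ − 2 = 51
Two-sided p-value ≈ 0.004
Since p ≈ 0.004 < α = 0.02, reject H0; the evidence is statistically significant.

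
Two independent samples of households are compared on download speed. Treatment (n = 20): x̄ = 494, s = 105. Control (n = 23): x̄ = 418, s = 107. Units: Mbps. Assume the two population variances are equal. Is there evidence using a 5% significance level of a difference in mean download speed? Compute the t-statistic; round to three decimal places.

Let group 1 = treatment, group 2 = control. H0: μ_1 = μ_2; H1: μ_1 ≠ μ_2 (two-sample pooled-variance t-test, two-sided).
s_p² = [(20−1)·105² + (23−1)·107²]/(20+23−2) = 11252.5
t = (494 − 418)/√[11252.5·(1/20 + 1/23)] = 2.343
df = n₁ + n₂ − 2 = 41
Two-sided p-value ≈ 0.024
Since p ≈ 0.024 < α = 0.05, reject H0; the evidence is statistically significant.

2.343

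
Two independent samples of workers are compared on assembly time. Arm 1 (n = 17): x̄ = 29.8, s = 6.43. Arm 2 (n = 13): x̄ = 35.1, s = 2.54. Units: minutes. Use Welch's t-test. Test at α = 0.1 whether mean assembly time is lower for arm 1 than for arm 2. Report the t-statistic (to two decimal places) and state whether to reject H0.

Let group 1 = arm 1, group 2 = arm 2. H0: μ_1 = μ_2; H1: μ_1 < μ_2 (Welch's two-sample t-test, left-tailed).
t = (x̄_1 − x̄_2)/√(s_1²/n_1 + s_2²/n_2) = (29.8 − 35.1)/√(6.43²/17 + 2.54²/13) = -3.10
Welch–Satterthwaite df ≈ 21.98
p-value = P(T ≤ -3.10) ≈ 0.003
Since p ≈ 0.003 < α = 0.1, reject H0; the evidence is statistically significant.

t = -3.10; reject H0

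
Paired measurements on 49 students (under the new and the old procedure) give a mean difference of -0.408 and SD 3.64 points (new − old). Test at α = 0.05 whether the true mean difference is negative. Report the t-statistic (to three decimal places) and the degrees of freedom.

t = -0.785, df = 48

H0: μ_d = 0; H1: μ_d < 0 (paired t-test on the differences, left-tailed).
t = d̄/(s_d/√n) = -0.408/(3.64/√49) = -0.785
df = n − 1 = 48
p-value = P(T ≤ -0.785) ≈ 0.218
Since p ≈ 0.218 > α = 0.05, fail to reject H0; the data do not provide sufficient evidence against H0.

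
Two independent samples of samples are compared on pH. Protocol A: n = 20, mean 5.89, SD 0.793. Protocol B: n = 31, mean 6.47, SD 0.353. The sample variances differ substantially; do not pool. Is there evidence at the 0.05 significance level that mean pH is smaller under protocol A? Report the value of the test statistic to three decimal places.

-3.080

Let group 1 = protocol A, group 2 = protocol B. H0: μ_1 = μ_2; H1: μ_1 < μ_2 (Welch's two-sample t-test, left-tailed).
t = (x̄_1 − x̄_2)/√(s_1²/n_1 + s_2²/n_2) = (5.89 − 6.47)/√(0.793²/20 + 0.353²/31) = -3.080
Welch–Satterthwaite df ≈ 23.92
p-value = P(T ≤ -3.080) ≈ 0.0026
Since p ≈ 0.0026 < α = 0.05, reject H0; the data support H1.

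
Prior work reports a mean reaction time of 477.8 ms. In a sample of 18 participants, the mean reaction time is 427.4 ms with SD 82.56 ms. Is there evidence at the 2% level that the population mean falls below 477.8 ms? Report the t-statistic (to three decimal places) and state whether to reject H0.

H0: μ = 477.8; H1: μ < 477.8 (one-sample t-test, left-tailed).
t = (x̄ − μ₀)/(s/√n) = (427.4 − 477.8)/(82.56/√18) = -2.590
df = n − 1 = 17
p-value = P(T ≤ -2.590) ≈ 0.0095
Since p ≈ 0.0095 < α = 0.02, reject H0; the data support H1.

t = -2.590; reject H0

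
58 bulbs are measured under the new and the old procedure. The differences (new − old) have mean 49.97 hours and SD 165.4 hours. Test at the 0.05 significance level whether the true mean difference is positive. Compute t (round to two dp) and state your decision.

t = 2.30; reject H0

H0: μ_d = 0; H1: μ_d > 0 (paired t-test on the differences, right-tailed).
t = d̄/(s_d/√n) = 49.97/(165.4/√58) = 2.30
df = n − 1 = 57
p-value = P(T ≥ 2.30) ≈ 0.013
Since p ≈ 0.013 < α = 0.05, reject H0; the data support H1.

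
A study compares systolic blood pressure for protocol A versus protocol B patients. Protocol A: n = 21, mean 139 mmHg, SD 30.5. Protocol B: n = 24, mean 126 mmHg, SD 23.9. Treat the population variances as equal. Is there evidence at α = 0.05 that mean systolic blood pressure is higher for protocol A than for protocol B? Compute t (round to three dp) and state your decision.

Let group 1 = protocol A, group 2 = protocol B. H0: μ_1 = μ_2; H1: μ_1 > μ_2 (two-sample pooled-variance t-test, right-tailed).
s_p² = [(21−1)·30.5² + (24−1)·23.9²]/(21+24−2) = 738.205
t = (139 − 126)/√[738.205·(1/21 + 1/24)] = 1.601
df = n₁ + n₂ − 2 = 43
p-value = P(T ≥ 1.601) ≈ 0.0583
Since p ≈ 0.0583 > α = 0.05, fail to reject H0; the evidence is not statistically significant.

t = 1.601; fail to reject H0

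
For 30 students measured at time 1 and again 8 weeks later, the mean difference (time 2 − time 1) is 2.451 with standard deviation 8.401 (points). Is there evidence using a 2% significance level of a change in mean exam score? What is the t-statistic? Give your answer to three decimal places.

1.598

H0: μ_d = 0; H1: μ_d ≠ 0 (paired t-test on the differences, two-sided).
t = d̄/(s_d/√n) = 2.451/(8.401/√30) = 1.598
df = n − 1 = 29
Two-sided p-value ≈ 0.121
Since p ≈ 0.121 > α = 0.02, fail to reject H0; the data do not provide sufficient evidence against H0.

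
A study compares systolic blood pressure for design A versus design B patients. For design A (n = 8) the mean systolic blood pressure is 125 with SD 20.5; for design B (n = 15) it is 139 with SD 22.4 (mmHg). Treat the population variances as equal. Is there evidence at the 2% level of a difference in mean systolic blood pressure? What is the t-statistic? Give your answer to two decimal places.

-1.47

Let group 1 = design A, group 2 = design B. H0: μ_1 = μ_2; H1: μ_1 ≠ μ_2 (two-sample pooled-variance t-test, two-sided).
s_p² = [(8−1)·20.5² + (15−1)·22.4²]/(8+15−2) = 474.59
t = (125 − 139)/√[474.59·(1/8 + 1/15)] = -1.47
df = n₁ + n₂ − 2 = 21
Two-sided p-value ≈ 0.1570
Since p ≈ 0.1570 > α = 0.02, fail to reject H0; the evidence is not statistically significant.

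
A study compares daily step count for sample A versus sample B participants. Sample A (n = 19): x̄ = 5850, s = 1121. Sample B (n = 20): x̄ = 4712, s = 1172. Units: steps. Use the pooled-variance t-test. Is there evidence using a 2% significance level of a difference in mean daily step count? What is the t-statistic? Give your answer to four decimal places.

Let group 1 = sample A, group 2 = sample B. H0: μ_1 = μ_2; H1: μ_1 ≠ μ_2 (two-sample pooled-variance t-test, two-sided).
s_p² = [(19−1)·1121² + (20−1)·1172²]/(19+20−2) = 1316690
t = (5850 − 4712)/√[1316690·(1/19 + 1/20)] = 3.0957
df = n₁ + n₂ − 2 = 37
Two-sided p-value ≈ 0.004
Since p ≈ 0.004 < α = 0.02, reject H0; the evidence is statistically significant.

3.0957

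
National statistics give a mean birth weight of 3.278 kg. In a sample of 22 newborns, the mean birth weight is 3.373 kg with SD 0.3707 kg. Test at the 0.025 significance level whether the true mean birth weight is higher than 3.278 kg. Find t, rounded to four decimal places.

1.2020

H0: μ = 3.278; H1: μ > 3.278 (one-sample t-test, right-tailed).
t = (x̄ − μ₀)/(s/√n) = (3.373 − 3.278)/(0.3707/√22) = 1.2020
df = n − 1 = 21
p-value = P(T ≥ 1.2020) ≈ 0.121
Since p ≈ 0.121 > α = 0.025, fail to reject H0; the data do not provide sufficient evidence against H0.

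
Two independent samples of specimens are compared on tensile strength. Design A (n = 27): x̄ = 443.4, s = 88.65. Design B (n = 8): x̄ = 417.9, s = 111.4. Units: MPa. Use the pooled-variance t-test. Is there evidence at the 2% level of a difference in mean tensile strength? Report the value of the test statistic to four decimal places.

Let group 1 = design A, group 2 = design B. H0: μ_1 = μ_2; H1: μ_1 ≠ μ_2 (two-sample pooled-variance t-test, two-sided).
s_p² = [(27−1)·88.65² + (8−1)·111.4²]/(27+8−2) = 8824.22
t = (443.4 − 417.9)/√[8824.22·(1/27 + 1/8)] = 0.6744
df = n₁ + n₂ − 2 = 33
Two-sided p-value ≈ 0.505
Since p ≈ 0.505 > α = 0.02, fail to reject H0; the data do not provide sufficient evidence against H0.

0.6744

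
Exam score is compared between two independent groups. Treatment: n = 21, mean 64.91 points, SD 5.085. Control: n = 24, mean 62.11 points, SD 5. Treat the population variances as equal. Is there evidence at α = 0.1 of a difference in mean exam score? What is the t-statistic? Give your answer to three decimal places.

Let group 1 = treatment, group 2 = control. H0: μ_1 = μ_2; H1: μ_1 ≠ μ_2 (two-sample pooled-variance t-test, two-sided).
s_p² = [(21−1)·5.085² + (24−1)·5²]/(21+24−2) = 25.3987
t = (64.91 − 62.11)/√[25.3987·(1/21 + 1/24)] = 1.859
df = n₁ + n₂ − 2 = 43
Two-sided p-value ≈ 0.0698
Since p ≈ 0.0698 < α = 0.1, reject H0; the evidence is statistically significant.

1.859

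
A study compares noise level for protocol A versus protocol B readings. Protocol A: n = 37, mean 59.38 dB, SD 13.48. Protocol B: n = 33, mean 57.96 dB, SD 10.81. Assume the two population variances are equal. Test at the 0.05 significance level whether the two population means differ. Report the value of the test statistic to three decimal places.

Let group 1 = protocol A, group 2 = protocol B. H0: μ_1 = μ_2; H1: μ_1 ≠ μ_2 (two-sample pooled-variance t-test, two-sided).
s_p² = [(37−1)·13.48² + (33−1)·10.81²]/(37+33−2) = 151.191
t = (59.38 − 57.96)/√[151.191·(1/37 + 1/33)] = 0.482
df = n₁ + n₂ − 2 = 68
Two-sided p-value ≈ 0.6311
Since p ≈ 0.6311 > α = 0.05, fail to reject H0; the data do not provide sufficient evidence against H0.

0.482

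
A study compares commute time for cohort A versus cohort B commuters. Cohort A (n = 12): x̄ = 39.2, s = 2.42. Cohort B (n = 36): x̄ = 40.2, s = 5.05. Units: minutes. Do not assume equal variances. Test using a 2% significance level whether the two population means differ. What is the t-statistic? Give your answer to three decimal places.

Let group 1 = cohort A, group 2 = cohort B. H0: μ_1 = μ_2; H1: μ_1 ≠ μ_2 (Welch's two-sample t-test, two-sided).
t = (x̄_1 − x̄_2)/√(s_1²/n_1 + s_2²/n_2) = (39.2 − 40.2)/√(2.42²/12 + 5.05²/36) = -0.914
Welch–Satterthwaite df ≈ 39.77
Two-sided p-value ≈ 0.3661
Since p ≈ 0.3661 > α = 0.02, fail to reject H0; the data do not provide sufficient evidence against H0.

-0.914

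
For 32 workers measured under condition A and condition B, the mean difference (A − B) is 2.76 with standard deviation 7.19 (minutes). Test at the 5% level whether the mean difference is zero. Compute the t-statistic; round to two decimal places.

H0: μ_d = 0; H1: μ_d ≠ 0 (paired t-test on the differences, two-sided).
t = d̄/(s_d/√n) = 2.76/(7.19/√32) = 2.17
df = n − 1 = 31
Two-sided p-value ≈ 0.038
Since p ≈ 0.038 < α = 0.05, reject H0; the data support H1.

2.17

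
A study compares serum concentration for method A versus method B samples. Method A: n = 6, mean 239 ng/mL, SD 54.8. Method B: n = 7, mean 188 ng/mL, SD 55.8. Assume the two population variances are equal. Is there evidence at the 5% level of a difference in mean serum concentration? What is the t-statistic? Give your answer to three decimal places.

Let group 1 = method A, group 2 = method B. H0: μ_1 = μ_2; H1: μ_1 ≠ μ_2 (two-sample pooled-variance t-test, two-sided).
s_p² = [(6−1)·54.8² + (7−1)·55.8²]/(6+7−2) = 3063.37
t = (239 − 188)/√[3063.37·(1/6 + 1/7)] = 1.656
df = n₁ + n₂ − 2 = 11
Two-sided p-value ≈ 0.1259
Since p ≈ 0.1259 > α = 0.05, fail to reject H0; the data do not provide sufficient evidence against H0.

1.656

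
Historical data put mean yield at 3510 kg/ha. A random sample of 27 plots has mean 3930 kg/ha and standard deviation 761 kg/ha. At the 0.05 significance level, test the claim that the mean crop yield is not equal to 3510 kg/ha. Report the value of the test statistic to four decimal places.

H0: μ = 3510; H1: μ ≠ 3510 (one-sample t-test, two-sided).
t = (x̄ − μ₀)/(s/√n) = (3930 − 3510)/(761/√27) = 2.8678
df = n − 1 = 26
Two-sided p-value ≈ 0.0081
Since p ≈ 0.0081 < α = 0.05, reject H0; the evidence is statistically significant.

2.8678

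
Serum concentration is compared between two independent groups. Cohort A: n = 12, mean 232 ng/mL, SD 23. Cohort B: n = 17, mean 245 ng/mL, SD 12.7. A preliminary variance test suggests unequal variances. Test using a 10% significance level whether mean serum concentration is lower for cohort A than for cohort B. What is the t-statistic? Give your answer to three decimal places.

-1.776

Let group 1 = cohort A, group 2 = cohort B. H0: μ_1 = μ_2; H1: μ_1 < μ_2 (Welch's two-sample t-test, left-tailed).
t = (x̄_1 − x̄_2)/√(s_1²/n_1 + s_2²/n_2) = (232 − 245)/√(23²/12 + 12.7²/17) = -1.776
Welch–Satterthwaite df ≈ 15.74
p-value = P(T ≤ -1.776) ≈ 0.048
Since p ≈ 0.048 < α = 0.1, reject H0; the data support H1.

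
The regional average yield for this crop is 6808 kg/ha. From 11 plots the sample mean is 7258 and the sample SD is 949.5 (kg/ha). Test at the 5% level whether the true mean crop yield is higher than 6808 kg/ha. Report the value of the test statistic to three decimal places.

1.572

H0: μ = 6808; H1: μ > 6808 (one-sample t-test, right-tailed).
t = (x̄ − μ₀)/(s/√n) = (7258 − 6808)/(949.5/√11) = 1.572
df = n − 1 = 10
p-value = P(T ≥ 1.572) ≈ 0.0735
Since p ≈ 0.0735 > α = 0.05, fail to reject H0; the evidence is not statistically significant.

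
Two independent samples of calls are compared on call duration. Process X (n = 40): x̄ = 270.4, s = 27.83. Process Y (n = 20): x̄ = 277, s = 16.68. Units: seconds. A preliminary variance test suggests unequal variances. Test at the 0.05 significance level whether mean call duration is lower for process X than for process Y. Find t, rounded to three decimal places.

Let group 1 = process X, group 2 = process Y. H0: μ_1 = μ_2; H1: μ_1 < μ_2 (Welch's two-sample t-test, left-tailed).
t = (x̄_1 − x̄_2)/√(s_1²/n_1 + s_2²/n_2) = (270.4 − 277)/√(27.83²/40 + 16.68²/20) = -1.144
Welch–Satterthwaite df ≈ 55.92
p-value = P(T ≤ -1.144) ≈ 0.1287
Since p ≈ 0.1287 > α = 0.05, fail to reject H0; the data do not provide sufficient evidence against H0.

-1.144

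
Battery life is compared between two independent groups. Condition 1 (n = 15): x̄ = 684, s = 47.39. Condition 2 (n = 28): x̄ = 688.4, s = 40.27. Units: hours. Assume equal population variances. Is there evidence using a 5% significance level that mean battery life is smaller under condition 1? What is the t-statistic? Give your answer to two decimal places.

Let group 1 = condition 1, group 2 = condition 2. H0: μ_1 = μ_2; H1: μ_1 < μ_2 (two-sample pooled-variance t-test, left-tailed).
s_p² = [(15−1)·47.39² + (28−1)·40.27²]/(15+28−2) = 1834.79
t = (684 − 688.4)/√[1834.79·(1/15 + 1/28)] = -0.32
df = n₁ + n₂ − 2 = 41
p-value = P(T ≤ -0.32) ≈ 0.3749
Since p ≈ 0.3749 > α = 0.05, fail to reject H0; the data do not provide sufficient evidence against H0.

-0.32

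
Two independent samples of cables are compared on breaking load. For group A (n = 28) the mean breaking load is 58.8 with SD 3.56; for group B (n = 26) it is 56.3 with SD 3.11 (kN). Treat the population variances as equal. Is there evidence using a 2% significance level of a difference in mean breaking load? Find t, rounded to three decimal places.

Let group 1 = group A, group 2 = group B. H0: μ_1 = μ_2; H1: μ_1 ≠ μ_2 (two-sample pooled-variance t-test, two-sided).
s_p² = [(28−1)·3.56² + (26−1)·3.11²]/(28+26−2) = 11.2306
t = (58.8 − 56.3)/√[11.2306·(1/28 + 1/26)] = 2.739
df = n₁ + n₂ − 2 = 52
Two-sided p-value ≈ 0.008
Since p ≈ 0.008 < α = 0.02, reject H0; the evidence is statistically significant.

2.739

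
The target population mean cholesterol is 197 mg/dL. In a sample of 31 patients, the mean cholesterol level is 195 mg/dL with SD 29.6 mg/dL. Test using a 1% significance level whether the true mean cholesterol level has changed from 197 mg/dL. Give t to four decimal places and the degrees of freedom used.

t = -0.3762, df = 30

H0: μ = 197; H1: μ ≠ 197 (one-sample t-test, two-sided).
t = (x̄ − μ₀)/(s/√n) = (195 − 197)/(29.6/√31) = -0.3762
df = n − 1 = 30
Two-sided p-value ≈ 0.7094
Since p ≈ 0.7094 > α = 0.01, fail to reject H0; the data do not provide sufficient evidence against H0.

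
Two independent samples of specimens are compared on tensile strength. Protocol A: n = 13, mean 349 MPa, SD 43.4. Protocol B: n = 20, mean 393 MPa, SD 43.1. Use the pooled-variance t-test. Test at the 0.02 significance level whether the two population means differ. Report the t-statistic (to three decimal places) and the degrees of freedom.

Let group 1 = protocol A, group 2 = protocol B. H0: μ_1 = μ_2; H1: μ_1 ≠ μ_2 (two-sample pooled-variance t-test, two-sided).
s_p² = [(13−1)·43.4² + (20−1)·43.1²]/(13+20−2) = 1867.66
t = (349 − 393)/√[1867.66·(1/13 + 1/20)] = -2.858
df = n₁ + n₂ − 2 = 31
Two-sided p-value ≈ 0.008
Since p ≈ 0.008 < α = 0.02, reject H0; the data support H1.

t = -2.858, df = 31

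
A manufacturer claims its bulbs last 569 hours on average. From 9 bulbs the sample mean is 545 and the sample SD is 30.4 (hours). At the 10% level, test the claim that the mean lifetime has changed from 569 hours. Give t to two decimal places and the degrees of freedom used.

t = -2.37, df = 8

H0: μ = 569; H1: μ ≠ 569 (one-sample t-test, two-sided).
t = (x̄ − μ₀)/(s/√n) = (545 − 569)/(30.4/√9) = -2.37
df = n − 1 = 8
Two-sided p-value ≈ 0.045
Since p ≈ 0.045 < α = 0.1, reject H0; the evidence is statistically significant.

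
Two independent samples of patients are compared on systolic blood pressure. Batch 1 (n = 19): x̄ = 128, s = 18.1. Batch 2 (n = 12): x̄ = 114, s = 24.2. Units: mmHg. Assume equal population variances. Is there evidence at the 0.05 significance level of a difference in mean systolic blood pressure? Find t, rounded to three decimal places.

Let group 1 = batch 1, group 2 = batch 2. H0: μ_1 = μ_2; H1: μ_1 ≠ μ_2 (two-sample pooled-variance t-test, two-sided).
s_p² = [(19−1)·18.1² + (12−1)·24.2²]/(19+12−2) = 425.483
t = (128 − 114)/√[425.483·(1/19 + 1/12)] = 1.841
df = n₁ + n₂ − 2 = 29
Two-sided p-value ≈ 0.076
Since p ≈ 0.076 > α = 0.05, fail to reject H0; the evidence is not statistically significant.

1.841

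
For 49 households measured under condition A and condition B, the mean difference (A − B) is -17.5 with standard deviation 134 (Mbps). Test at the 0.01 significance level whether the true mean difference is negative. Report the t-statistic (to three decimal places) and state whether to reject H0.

t = -0.914; fail to reject H0

H0: μ_d = 0; H1: μ_d < 0 (paired t-test on the differences, left-tailed).
t = d̄/(s_d/√n) = -17.5/(134/√49) = -0.914
df = n − 1 = 48
p-value = P(T ≤ -0.914) ≈ 0.183
Since p ≈ 0.183 > α = 0.01, fail to reject H0; the data do not provide sufficient evidence against H0.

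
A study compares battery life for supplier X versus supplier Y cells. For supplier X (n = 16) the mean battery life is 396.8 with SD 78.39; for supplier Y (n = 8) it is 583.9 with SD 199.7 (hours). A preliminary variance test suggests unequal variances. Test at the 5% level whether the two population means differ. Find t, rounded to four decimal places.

-2.5534

Let group 1 = supplier X, group 2 = supplier Y. H0: μ_1 = μ_2; H1: μ_1 ≠ μ_2 (Welch's two-sample t-test, two-sided).
t = (x̄_1 − x̄_2)/√(s_1²/n_1 + s_2²/n_2) = (396.8 − 583.9)/√(78.39²/16 + 199.7²/8) = -2.5534
Welch–Satterthwaite df ≈ 8.10
Two-sided p-value ≈ 0.0337
Since p ≈ 0.0337 < α = 0.05, reject H0; the evidence is statistically significant.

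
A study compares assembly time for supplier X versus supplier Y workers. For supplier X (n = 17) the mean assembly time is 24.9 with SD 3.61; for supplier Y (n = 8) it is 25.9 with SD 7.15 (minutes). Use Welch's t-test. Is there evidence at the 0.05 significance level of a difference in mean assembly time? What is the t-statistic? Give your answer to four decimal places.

Let group 1 = supplier X, group 2 = supplier Y. H0: μ_1 = μ_2; H1: μ_1 ≠ μ_2 (Welch's two-sample t-test, two-sided).
t = (x̄_1 − x̄_2)/√(s_1²/n_1 + s_2²/n_2) = (24.9 − 25.9)/√(3.61²/17 + 7.15²/8) = -0.3738
Welch–Satterthwaite df ≈ 8.73
Two-sided p-value ≈ 0.717
Since p ≈ 0.717 > α = 0.05, fail to reject H0; the evidence is not statistically significant.

-0.3738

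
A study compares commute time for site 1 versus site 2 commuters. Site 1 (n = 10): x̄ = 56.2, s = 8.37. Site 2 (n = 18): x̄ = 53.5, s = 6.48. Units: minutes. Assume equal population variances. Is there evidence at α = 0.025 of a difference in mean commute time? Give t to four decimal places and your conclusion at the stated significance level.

t = 0.9520; fail to reject H0

Let group 1 = site 1, group 2 = site 2. H0: μ_1 = μ_2; H1: μ_1 ≠ μ_2 (two-sample pooled-variance t-test, two-sided).
s_p² = [(10−1)·8.37² + (18−1)·6.48²]/(10+18−2) = 51.7057
t = (56.2 − 53.5)/√[51.7057·(1/10 + 1/18)] = 0.9520
df = n₁ + n₂ − 2 = 26
Two-sided p-value ≈ 0.350
Since p ≈ 0.350 > α = 0.025, fail to reject H0; the data do not provide sufficient evidence against H0.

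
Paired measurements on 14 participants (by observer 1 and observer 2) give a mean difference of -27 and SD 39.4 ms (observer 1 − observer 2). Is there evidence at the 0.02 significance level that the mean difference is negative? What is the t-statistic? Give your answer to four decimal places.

-2.5641

H0: μ_d = 0; H1: μ_d < 0 (paired t-test on the differences, left-tailed).
t = d̄/(s_d/√n) = -27/(39.4/√14) = -2.5641
df = n − 1 = 13
p-value = P(T ≤ -2.5641) ≈ 0.012
Since p ≈ 0.012 < α = 0.02, reject H0; the evidence is statistically significant.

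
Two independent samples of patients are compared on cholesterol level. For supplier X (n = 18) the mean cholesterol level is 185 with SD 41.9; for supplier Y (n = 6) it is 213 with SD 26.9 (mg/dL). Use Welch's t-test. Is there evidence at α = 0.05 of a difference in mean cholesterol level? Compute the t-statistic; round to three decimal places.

-1.896

Let group 1 = supplier X, group 2 = supplier Y. H0: μ_1 = μ_2; H1: μ_1 ≠ μ_2 (Welch's two-sample t-test, two-sided).
t = (x̄_1 − x̄_2)/√(s_1²/n_1 + s_2²/n_2) = (185 − 213)/√(41.9²/18 + 26.9²/6) = -1.896
Welch–Satterthwaite df ≈ 13.72
Two-sided p-value ≈ 0.0792
Since p ≈ 0.0792 > α = 0.05, fail to reject H0; the data do not provide sufficient evidence against H0.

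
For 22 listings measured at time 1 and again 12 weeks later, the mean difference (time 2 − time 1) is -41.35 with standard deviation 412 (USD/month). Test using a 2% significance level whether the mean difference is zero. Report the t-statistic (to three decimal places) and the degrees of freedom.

t = -0.471, df = 21

H0: μ_d = 0; H1: μ_d ≠ 0 (paired t-test on the differences, two-sided).
t = d̄/(s_d/√n) = -41.35/(412/√22) = -0.471
df = n − 1 = 21
Two-sided p-value ≈ 0.643
Since p ≈ 0.643 > α = 0.02, fail to reject H0; the evidence is not statistically significant.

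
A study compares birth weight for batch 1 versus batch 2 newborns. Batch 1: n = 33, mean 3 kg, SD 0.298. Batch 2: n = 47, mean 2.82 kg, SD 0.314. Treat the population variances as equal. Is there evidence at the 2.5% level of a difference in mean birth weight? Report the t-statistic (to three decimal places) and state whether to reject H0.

Let group 1 = batch 1, group 2 = batch 2. H0: μ_1 = μ_2; H1: μ_1 ≠ μ_2 (two-sample pooled-variance t-test, two-sided).
s_p² = [(33−1)·0.298² + (47−1)·0.314²]/(33+47−2) = 0.0945788
t = (3 − 2.82)/√[0.0945788·(1/33 + 1/47)] = 2.577
df = n₁ + n₂ − 2 = 78
Two-sided p-value ≈ 0.012
Since p ≈ 0.012 < α = 0.025, reject H0; the evidence is statistically significant.

t = 2.577; reject H0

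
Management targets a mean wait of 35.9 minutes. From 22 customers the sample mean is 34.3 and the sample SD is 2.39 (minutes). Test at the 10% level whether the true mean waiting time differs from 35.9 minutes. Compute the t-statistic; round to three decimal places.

-3.140

H0: μ = 35.9; H1: μ ≠ 35.9 (one-sample t-test, two-sided).
t = (x̄ − μ₀)/(s/√n) = (34.3 − 35.9)/(2.39/√22) = -3.140
df = n − 1 = 21
Two-sided p-value ≈ 0.0049
Since p ≈ 0.0049 < α = 0.1, reject H0; the data support H1.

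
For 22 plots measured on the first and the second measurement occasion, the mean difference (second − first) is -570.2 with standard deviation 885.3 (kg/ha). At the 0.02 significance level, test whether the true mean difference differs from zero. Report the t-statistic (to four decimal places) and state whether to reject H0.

t = -3.0210; reject H0

H0: μ_d = 0; H1: μ_d ≠ 0 (paired t-test on the differences, two-sided).
t = d̄/(s_d/√n) = -570.2/(885.3/√22) = -3.0210
df = n − 1 = 21
Two-sided p-value ≈ 0.0065
Since p ≈ 0.0065 < α = 0.02, reject H0; the evidence is statistically significant.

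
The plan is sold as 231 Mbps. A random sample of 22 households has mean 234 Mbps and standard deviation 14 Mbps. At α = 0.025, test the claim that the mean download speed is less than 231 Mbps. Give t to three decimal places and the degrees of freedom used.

t = 1.005, df = 21

H0: μ = 231; H1: μ < 231 (one-sample t-test, left-tailed).
t = (x̄ − μ₀)/(s/√n) = (234 − 231)/(14/√22) = 1.005
df = n − 1 = 21
p-value = P(T ≤ 1.005) ≈ 0.837
Since p ≈ 0.837 > α = 0.025, fail to reject H0; the evidence is not statistically significant.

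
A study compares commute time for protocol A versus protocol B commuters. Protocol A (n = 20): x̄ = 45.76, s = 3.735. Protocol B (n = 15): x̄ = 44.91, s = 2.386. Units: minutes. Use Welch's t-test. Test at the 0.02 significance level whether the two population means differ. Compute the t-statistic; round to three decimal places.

0.819

Let group 1 = protocol A, group 2 = protocol B. H0: μ_1 = μ_2; H1: μ_1 ≠ μ_2 (Welch's two-sample t-test, two-sided).
t = (x̄_1 − x̄_2)/√(s_1²/n_1 + s_2²/n_2) = (45.76 − 44.91)/√(3.735²/20 + 2.386²/15) = 0.819
Welch–Satterthwaite df ≈ 32.32
Two-sided p-value ≈ 0.4188
Since p ≈ 0.4188 > α = 0.02, fail to reject H0; the data do not provide sufficient evidence against H0.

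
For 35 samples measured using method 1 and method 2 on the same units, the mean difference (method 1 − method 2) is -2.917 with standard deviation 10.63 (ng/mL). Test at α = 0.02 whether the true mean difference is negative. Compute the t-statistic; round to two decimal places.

H0: μ_d = 0; H1: μ_d < 0 (paired t-test on the differences, left-tailed).
t = d̄/(s_d/√n) = -2.917/(10.63/√35) = -1.62
df = n − 1 = 34
p-value = P(T ≤ -1.62) ≈ 0.057
Since p ≈ 0.057 > α = 0.02, fail to reject H0; the data do not provide sufficient evidence against H0.

-1.62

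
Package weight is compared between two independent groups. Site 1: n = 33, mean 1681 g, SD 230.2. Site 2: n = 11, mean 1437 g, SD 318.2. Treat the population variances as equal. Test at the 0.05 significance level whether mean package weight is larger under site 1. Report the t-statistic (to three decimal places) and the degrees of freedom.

t = 2.760, df = 42

Let group 1 = site 1, group 2 = site 2. H0: μ_1 = μ_2; H1: μ_1 > μ_2 (two-sample pooled-variance t-test, right-tailed).
s_p² = [(33−1)·230.2² + (11−1)·318.2²]/(33+11−2) = 64482.3
t = (1681 − 1437)/√[64482.3·(1/33 + 1/11)] = 2.760
df = n₁ + n₂ − 2 = 42
p-value = P(T ≥ 2.760) ≈ 0.004
Since p ≈ 0.004 < α = 0.05, reject H0; the data support H1.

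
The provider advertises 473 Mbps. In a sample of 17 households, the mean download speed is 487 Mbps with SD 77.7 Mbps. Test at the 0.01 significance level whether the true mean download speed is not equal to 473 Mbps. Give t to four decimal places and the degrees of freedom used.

H0: μ = 473; H1: μ ≠ 473 (one-sample t-test, two-sided).
t = (x̄ − μ₀)/(s/√n) = (487 − 473)/(77.7/√17) = 0.7429
df = n − 1 = 16
Two-sided p-value ≈ 0.468
Since p ≈ 0.468 > α = 0.01, fail to reject H0; the data do not provide sufficient evidence against H0.

t = 0.7429, df = 16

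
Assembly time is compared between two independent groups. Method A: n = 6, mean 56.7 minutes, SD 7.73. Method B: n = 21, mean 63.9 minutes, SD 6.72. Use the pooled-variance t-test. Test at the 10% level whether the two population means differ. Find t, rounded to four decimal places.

Let group 1 = method A, group 2 = method B. H0: μ_1 = μ_2; H1: μ_1 ≠ μ_2 (two-sample pooled-variance t-test, two-sided).
s_p² = [(6−1)·7.73² + (21−1)·6.72²]/(6+21−2) = 48.0773
t = (56.7 − 63.9)/√[48.0773·(1/6 + 1/21)] = -2.2432
df = n₁ + n₂ − 2 = 25
Two-sided p-value ≈ 0.0340
Since p ≈ 0.0340 < α = 0.1, reject H0; the data support H1.

-2.2432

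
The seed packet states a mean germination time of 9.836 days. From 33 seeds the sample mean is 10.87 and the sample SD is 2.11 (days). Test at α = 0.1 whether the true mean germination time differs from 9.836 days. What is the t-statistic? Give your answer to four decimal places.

2.8151

H0: μ = 9.836; H1: μ ≠ 9.836 (one-sample t-test, two-sided).
t = (x̄ − μ₀)/(s/√n) = (10.87 − 9.836)/(2.11/√33) = 2.8151
df = n − 1 = 32
Two-sided p-value ≈ 0.0083
Since p ≈ 0.0083 < α = 0.1, reject H0; the data support H1.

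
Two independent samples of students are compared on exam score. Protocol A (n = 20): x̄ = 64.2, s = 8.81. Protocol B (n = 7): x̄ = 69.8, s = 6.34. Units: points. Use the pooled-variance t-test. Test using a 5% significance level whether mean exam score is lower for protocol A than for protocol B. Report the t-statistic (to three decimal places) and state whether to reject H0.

t = -1.539; fail to reject H0

Let group 1 = protocol A, group 2 = protocol B. H0: μ_1 = μ_2; H1: μ_1 < μ_2 (two-sample pooled-variance t-test, left-tailed).
s_p² = [(20−1)·8.81² + (7−1)·6.34²]/(20+7−2) = 68.6352
t = (64.2 − 69.8)/√[68.6352·(1/20 + 1/7)] = -1.539
df = n₁ + n₂ − 2 = 25
p-value = P(T ≤ -1.539) ≈ 0.068
Since p ≈ 0.068 > α = 0.05, fail to reject H0; the data do not provide sufficient evidence against H0.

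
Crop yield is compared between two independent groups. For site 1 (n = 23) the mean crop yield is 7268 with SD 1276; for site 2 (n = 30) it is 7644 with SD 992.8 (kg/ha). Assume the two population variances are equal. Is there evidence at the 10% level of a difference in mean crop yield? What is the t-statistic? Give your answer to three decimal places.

Let group 1 = site 1, group 2 = site 2. H0: μ_1 = μ_2; H1: μ_1 ≠ μ_2 (two-sample pooled-variance t-test, two-sided).
s_p² = [(23−1)·1276² + (30−1)·992.8²]/(23+30−2) = 1262820
t = (7268 − 7644)/√[1262820·(1/23 + 1/30)] = -1.207
df = n₁ + n₂ − 2 = 51
Two-sided p-value ≈ 0.2329
Since p ≈ 0.2329 > α = 0.1, fail to reject H0; the data do not provide sufficient evidence against H0.

-1.207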